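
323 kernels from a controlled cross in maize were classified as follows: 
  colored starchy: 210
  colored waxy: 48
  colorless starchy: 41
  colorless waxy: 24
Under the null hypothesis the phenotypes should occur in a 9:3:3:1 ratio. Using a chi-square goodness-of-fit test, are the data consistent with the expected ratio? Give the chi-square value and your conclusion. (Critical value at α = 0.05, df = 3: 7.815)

Under the 9:3:3:1 hypothesis (Σ ratio = 16, N = 323):
  colored starchy: 323 × 9/16 = 181.6875
  colored waxy: 323 × 3/16 = 60.5625
  colorless starchy: 323 × 3/16 = 60.5625
  colorless waxy: 323 × 1/16 = 20.1875
χ² = Σ (O − E)² / E
  colored starchy: (210 − 181.6875)² / 181.6875 = 4.4120
  colored waxy: (48 − 60.5625)² / 60.5625 = 2.6058
  colorless starchy: (41 − 60.5625)² / 60.5625 = 6.3189
  colorless waxy: (24 − 20.1875)² / 20.1875 = 0.7200
χ² = 4.4120 + 2.6058 + 6.3189 + 0.7200 = 14.0567 ≈ 14.057
Degrees of freedom = 4 − 1 = 3; critical value at α = 0.05 is 7.815.
Since 14.057 > 7.815, we reject the null hypothesis — the data do not fit the 9:3:3:1 ratio.

14.057; not consistent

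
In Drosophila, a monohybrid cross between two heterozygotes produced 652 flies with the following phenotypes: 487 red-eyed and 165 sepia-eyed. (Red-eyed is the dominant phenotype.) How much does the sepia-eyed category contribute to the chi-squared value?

For a monohybrid cross between heterozygotes with complete dominance, the expected phenotypic ratio is 3:1.
Total ratio parts = 4. Expected numbers out of 652:
  red-eyed: 652 × 3/4 = 489
  sepia-eyed: 652 × 1/4 = 163
Contribution of sepia-eyed: (165 − 163)² / 163 = 0.0245

0.025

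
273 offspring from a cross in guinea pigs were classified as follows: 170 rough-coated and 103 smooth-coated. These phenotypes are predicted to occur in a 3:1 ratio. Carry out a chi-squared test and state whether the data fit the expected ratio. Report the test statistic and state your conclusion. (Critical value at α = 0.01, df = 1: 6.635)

Total ratio parts = 4. Expected numbers out of 273:
  rough-coated: 273 × 3/4 = 204.75
  smooth-coated: 273 × 1/4 = 68.25
χ² = Σ (O − E)² / E
  rough-coated: (170 − 204.75)² / 204.75 = 5.8977
  smooth-coated: (103 − 68.25)² / 68.25 = 17.6932
χ² = 5.8977 + 17.6932 = 23.5909 ≈ 23.591
Degrees of freedom = 2 − 1 = 1; critical value at α = 0.01 is 6.635.
Since 23.591 > 6.635, we reject the null hypothesis — the data do not fit the 3:1 ratio.

23.591; not consistent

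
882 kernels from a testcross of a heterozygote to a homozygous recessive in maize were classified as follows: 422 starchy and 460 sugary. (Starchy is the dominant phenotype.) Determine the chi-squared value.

A testcross of a heterozygote (Aa × aa) gives a 1:1 phenotypic ratio.
Expected counts for N = 882 under a 1:1 ratio (total parts = 2):
  starchy: 882 × 1/2 = 441
  sugary: 882 × 1/2 = 441
χ² = Σ (O − E)² / E
  starchy: (422 − 441)² / 441 = 0.8186
  sugary: (460 − 441)² / 441 = 0.8186
χ² = 0.8186 + 0.8186 = 1.6372 ≈ 1.637

1.637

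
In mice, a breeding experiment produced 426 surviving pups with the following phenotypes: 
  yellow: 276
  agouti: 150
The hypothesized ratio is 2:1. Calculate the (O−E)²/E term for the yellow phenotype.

The 2:1 ratio has 3 parts, so with N = 426 the expected counts are:
  yellow: 426 × 2/3 = 284
  agouti: 426 × 1/3 = 142
Contribution of yellow: (276 − 284)² / 284 = 0.2254

0.225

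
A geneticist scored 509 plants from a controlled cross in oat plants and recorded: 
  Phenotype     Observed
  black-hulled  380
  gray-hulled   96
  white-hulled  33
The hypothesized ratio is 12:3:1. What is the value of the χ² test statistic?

0.056

Under the 12:3:1 hypothesis (Σ ratio = 16, N = 509):
  black-hulled: 509 × 12/16 = 381.75
  gray-hulled: 509 × 3/16 = 95.4375
  white-hulled: 509 × 1/16 = 31.8125
χ² = Σ (O − E)² / E
  black-hulled: (380 − 381.75)² / 381.75 = 0.0080
  gray-hulled: (96 − 95.4375)² / 95.4375 = 0.0033
  white-hulled: (33 − 31.8125)² / 31.8125 = 0.0443
χ² = 0.0080 + 0.0033 + 0.0443 = 0.0556 ≈ 0.056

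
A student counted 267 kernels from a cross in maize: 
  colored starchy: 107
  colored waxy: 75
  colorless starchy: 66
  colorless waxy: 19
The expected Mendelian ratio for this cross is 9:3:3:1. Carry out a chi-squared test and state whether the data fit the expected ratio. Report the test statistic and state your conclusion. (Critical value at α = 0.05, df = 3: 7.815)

Expected counts for N = 267 under a 9:3:3:1 ratio (total parts = 16):
  colored starchy: 267 × 9/16 = 150.1875
  colored waxy: 267 × 3/16 = 50.0625
  colorless starchy: 267 × 3/16 = 50.0625
  colorless waxy: 267 × 1/16 = 16.6875
χ² = Σ (O − E)² / E
  colored starchy: (107 − 150.1875)² / 150.1875 = 12.4189
  colored waxy: (75 − 50.0625)² / 50.0625 = 12.4221
  colorless starchy: (66 − 50.0625)² / 50.0625 = 5.0737
  colorless waxy: (19 − 16.6875)² / 16.6875 = 0.3205
χ² = 12.4189 + 12.4221 + 5.0737 + 0.3205 = 30.2352 ≈ 30.235
Degrees of freedom = 4 − 1 = 3; critical value at α = 0.05 is 7.815.
Since 30.235 > 7.815, we reject the null hypothesis — the data do not fit the 9:3:3:1 ratio.

30.235; not consistent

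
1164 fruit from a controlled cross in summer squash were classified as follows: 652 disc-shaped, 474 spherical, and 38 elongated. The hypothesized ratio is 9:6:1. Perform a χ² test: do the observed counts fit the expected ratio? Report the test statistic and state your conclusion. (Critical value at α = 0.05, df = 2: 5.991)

Expected counts for N = 1164 under a 9:6:1 ratio (total parts = 16):
  disc-shaped: 1164 × 9/16 = 654.75
  spherical: 1164 × 6/16 = 436.5
  elongated: 1164 × 1/16 = 72.75
χ² = Σ (O − E)² / E
  disc-shaped: (652 − 654.75)² / 654.75 = 0.0116
  spherical: (474 − 436.5)² / 436.5 = 3.2216
  elongated: (38 − 72.75)² / 72.75 = 16.5988
χ² = 0.0116 + 3.2216 + 16.5988 = 19.832
Degrees of freedom = 3 − 1 = 2; critical value at α = 0.05 is 5.991.
Since 19.832 > 5.991, we reject the null hypothesis — the data do not fit the 9:6:1 ratio.

19.832; not consistent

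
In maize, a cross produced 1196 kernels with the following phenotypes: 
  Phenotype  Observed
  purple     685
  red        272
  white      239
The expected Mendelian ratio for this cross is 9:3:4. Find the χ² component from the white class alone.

The 9:3:4 ratio has 16 parts, so with N = 1196 the expected counts are:
  purple: 1196 × 9/16 = 672.75
  red: 1196 × 3/16 = 224.25
  white: 1196 × 4/16 = 299
Contribution of white: (239 − 299)² / 299 = 12.0401

12.040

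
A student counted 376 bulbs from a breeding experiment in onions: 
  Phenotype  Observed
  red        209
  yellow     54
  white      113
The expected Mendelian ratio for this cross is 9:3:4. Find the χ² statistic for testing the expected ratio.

7.732

Expected counts for N = 376 under a 9:3:4 ratio (total parts = 16):
  red: 376 × 9/16 = 211.5
  yellow: 376 × 3/16 = 70.5
  white: 376 × 4/16 = 94
χ² = Σ (O − E)² / E
  red: (209 − 211.5)² / 211.5 = 0.0296
  yellow: (54 − 70.5)² / 70.5 = 3.8617
  white: (113 − 94)² / 94 = 3.8404
χ² = 0.0296 + 3.8617 + 3.8404 = 7.7317 ≈ 7.732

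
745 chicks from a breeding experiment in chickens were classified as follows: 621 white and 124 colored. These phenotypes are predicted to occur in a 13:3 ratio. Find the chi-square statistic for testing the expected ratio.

Expected counts for N = 745 under a 13:3 ratio (total parts = 16):
  white: 745 × 13/16 = 605.3125
  colored: 745 × 3/16 = 139.6875
χ² = Σ (O − E)² / E
  white: (621 − 605.3125)² / 605.3125 = 0.4066
  colored: (124 − 139.6875)² / 139.6875 = 1.7618
χ² = 0.4066 + 1.7618 = 2.1684 ≈ 2.168

2.168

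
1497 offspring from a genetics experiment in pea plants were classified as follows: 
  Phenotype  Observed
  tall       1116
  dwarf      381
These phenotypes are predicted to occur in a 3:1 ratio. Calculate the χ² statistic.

0.162

The 3:1 ratio has 4 parts, so with N = 1497 the expected counts are:
  tall: 1497 × 3/4 = 1122.75
  dwarf: 1497 × 1/4 = 374.25
χ² = Σ (O − E)² / E
  tall: (1116 − 1122.75)² / 1122.75 = 0.0406
  dwarf: (381 − 374.25)² / 374.25 = 0.1217
χ² = 0.0406 + 0.1217 = 0.1623 ≈ 0.162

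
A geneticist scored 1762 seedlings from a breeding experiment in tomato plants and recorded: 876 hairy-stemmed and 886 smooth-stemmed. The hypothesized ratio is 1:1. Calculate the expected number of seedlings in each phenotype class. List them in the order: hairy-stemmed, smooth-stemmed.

881, 881

Expected counts for N = 1762 under a 1:1 ratio (total parts = 2):
  hairy-stemmed: 1762 × 1/2 = 881
  smooth-stemmed: 1762 × 1/2 = 881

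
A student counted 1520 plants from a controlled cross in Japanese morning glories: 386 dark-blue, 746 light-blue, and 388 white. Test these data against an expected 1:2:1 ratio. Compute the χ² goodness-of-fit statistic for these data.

0.521

Total ratio parts = 4. Expected numbers out of 1520:
  dark-blue: 1520 × 1/4 = 380
  light-blue: 1520 × 2/4 = 760
  white: 1520 × 1/4 = 380
χ² = Σ (O − E)² / E
  dark-blue: (386 − 380)² / 380 = 0.0947
  light-blue: (746 − 760)² / 760 = 0.2579
  white: (388 − 380)² / 380 = 0.1684
χ² = 0.0947 + 0.2579 + 0.1684 = 0.521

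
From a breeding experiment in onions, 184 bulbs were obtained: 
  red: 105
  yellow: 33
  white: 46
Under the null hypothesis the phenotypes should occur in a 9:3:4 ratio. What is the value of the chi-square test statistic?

Total ratio parts = 16. Expected numbers out of 184:
  red: 184 × 9/16 = 103.5
  yellow: 184 × 3/16 = 34.5
  white: 184 × 4/16 = 46
χ² = Σ (O − E)² / E
  red: (105 − 103.5)² / 103.5 = 0.0217
  yellow: (33 − 34.5)² / 34.5 = 0.0652
  white: (46 − 46)² / 46 = 0.0000
χ² = 0.0217 + 0.0652 + 0.0000 = 0.0869 ≈ 0.087

0.087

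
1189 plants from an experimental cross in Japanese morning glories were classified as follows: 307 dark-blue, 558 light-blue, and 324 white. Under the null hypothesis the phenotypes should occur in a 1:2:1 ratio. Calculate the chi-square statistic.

4.968

The 1:2:1 ratio has 4 parts, so with N = 1189 the expected counts are:
  dark-blue: 1189 × 1/4 = 297.25
  light-blue: 1189 × 2/4 = 594.5
  white: 1189 × 1/4 = 297.25
χ² = Σ (O − E)² / E
  dark-blue: (307 − 297.25)² / 297.25 = 0.3198
  light-blue: (558 − 594.5)² / 594.5 = 2.2410
  white: (324 − 297.25)² / 297.25 = 2.4073
χ² = 0.3198 + 2.2410 + 2.4073 = 4.9681 ≈ 4.968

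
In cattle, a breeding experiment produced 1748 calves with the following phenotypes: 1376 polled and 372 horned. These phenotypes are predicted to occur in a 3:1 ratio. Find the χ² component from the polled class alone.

3.223

Under the 3:1 hypothesis (Σ ratio = 4, N = 1748):
  polled: 1748 × 3/4 = 1311
  horned: 1748 × 1/4 = 437
Contribution of polled: (1376 − 1311)² / 1311 = 3.2227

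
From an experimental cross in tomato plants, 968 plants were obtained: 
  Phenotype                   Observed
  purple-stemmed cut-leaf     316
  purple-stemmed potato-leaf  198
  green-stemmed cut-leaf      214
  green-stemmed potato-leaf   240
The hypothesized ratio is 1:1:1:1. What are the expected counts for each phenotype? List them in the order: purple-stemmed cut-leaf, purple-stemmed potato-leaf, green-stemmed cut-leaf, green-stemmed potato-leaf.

Under the 1:1:1:1 hypothesis (Σ ratio = 4, N = 968):
  purple-stemmed cut-leaf: 968 × 1/4 = 242
  purple-stemmed potato-leaf: 968 × 1/4 = 242
  green-stemmed cut-leaf: 968 × 1/4 = 242
  green-stemmed potato-leaf: 968 × 1/4 = 242

242, 242, 242, 242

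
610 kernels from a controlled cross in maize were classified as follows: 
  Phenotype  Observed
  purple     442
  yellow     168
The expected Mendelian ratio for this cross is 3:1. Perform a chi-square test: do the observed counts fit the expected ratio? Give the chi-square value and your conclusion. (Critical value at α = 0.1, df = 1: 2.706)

2.101; consistent

Expected counts for N = 610 under a 3:1 ratio (total parts = 4):
  purple: 610 × 3/4 = 457.5
  yellow: 610 × 1/4 = 152.5
χ² = Σ (O − E)² / E
  purple: (442 − 457.5)² / 457.5 = 0.5251
  yellow: (168 − 152.5)² / 152.5 = 1.5754
χ² = 0.5251 + 1.5754 = 2.1005 ≈ 2.101
Degrees of freedom = 2 − 1 = 1; critical value at α = 0.1 is 2.706.
Since 2.101 < 2.706, we fail to reject the null hypothesis — the data are consistent with the 3:1 ratio.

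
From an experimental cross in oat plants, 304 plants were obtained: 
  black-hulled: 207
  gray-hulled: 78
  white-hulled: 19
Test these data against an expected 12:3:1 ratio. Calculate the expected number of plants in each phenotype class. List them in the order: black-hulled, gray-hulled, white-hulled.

228, 57, 19

Under the 12:3:1 hypothesis (Σ ratio = 16, N = 304):
  black-hulled: 304 × 12/16 = 228
  gray-hulled: 304 × 3/16 = 57
  white-hulled: 304 × 1/16 = 19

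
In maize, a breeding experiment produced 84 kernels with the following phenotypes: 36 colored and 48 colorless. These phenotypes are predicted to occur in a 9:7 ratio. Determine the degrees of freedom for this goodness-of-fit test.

A goodness-of-fit test with 2 phenotype classes has df = 2 − 1 = 1.

1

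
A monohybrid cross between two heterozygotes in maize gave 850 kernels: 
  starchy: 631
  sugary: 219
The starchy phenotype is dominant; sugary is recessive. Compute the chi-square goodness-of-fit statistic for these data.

For a monohybrid cross between heterozygotes with complete dominance, the expected phenotypic ratio is 3:1.
Expected counts for N = 850 under a 3:1 ratio (total parts = 4):
  starchy: 850 × 3/4 = 637.5
  sugary: 850 × 1/4 = 212.5
χ² = Σ (O − E)² / E
  starchy: (631 − 637.5)² / 637.5 = 0.0663
  sugary: (219 − 212.5)² / 212.5 = 0.1988
χ² = 0.0663 + 0.1988 = 0.2651 ≈ 0.265

0.265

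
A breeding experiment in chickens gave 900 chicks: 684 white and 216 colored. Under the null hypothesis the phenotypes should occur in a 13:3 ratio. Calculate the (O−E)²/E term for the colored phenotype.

13.230

Under the 13:3 hypothesis (Σ ratio = 16, N = 900):
  white: 900 × 13/16 = 731.25
  colored: 900 × 3/16 = 168.75
Contribution of colored: (216 − 168.75)² / 168.75 = 13.2300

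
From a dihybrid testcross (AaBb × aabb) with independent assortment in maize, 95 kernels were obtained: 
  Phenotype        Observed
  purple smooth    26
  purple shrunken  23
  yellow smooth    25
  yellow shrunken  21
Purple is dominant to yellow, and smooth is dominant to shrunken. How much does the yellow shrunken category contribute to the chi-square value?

0.318

A dihybrid testcross with independent assortment gives a 1:1:1:1 ratio.
The 1:1:1:1 ratio has 4 parts, so with N = 95 the expected counts are:
  purple smooth: 95 × 1/4 = 23.75
  purple shrunken: 95 × 1/4 = 23.75
  yellow smooth: 95 × 1/4 = 23.75
  yellow shrunken: 95 × 1/4 = 23.75
Contribution of yellow shrunken: (21 − 23.75)² / 23.75 = 0.3184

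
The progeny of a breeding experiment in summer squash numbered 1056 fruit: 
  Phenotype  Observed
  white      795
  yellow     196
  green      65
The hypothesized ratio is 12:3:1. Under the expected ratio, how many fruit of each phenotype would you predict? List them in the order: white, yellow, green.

Under the 12:3:1 hypothesis (Σ ratio = 16, N = 1056):
  white: 1056 × 12/16 = 792
  yellow: 1056 × 3/16 = 198
  green: 1056 × 1/16 = 66

792, 198, 66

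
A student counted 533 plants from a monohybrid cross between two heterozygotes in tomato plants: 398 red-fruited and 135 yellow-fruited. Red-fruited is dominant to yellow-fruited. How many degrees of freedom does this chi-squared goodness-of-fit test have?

1

For a monohybrid cross between heterozygotes with complete dominance, the expected phenotypic ratio is 3:1.
A goodness-of-fit test with 2 phenotype classes has df = 2 − 1 = 1.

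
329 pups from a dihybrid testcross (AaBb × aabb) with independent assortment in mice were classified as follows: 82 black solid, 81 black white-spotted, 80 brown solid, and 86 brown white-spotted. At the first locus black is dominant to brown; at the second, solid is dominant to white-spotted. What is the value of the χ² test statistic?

0.252

A dihybrid testcross with independent assortment gives a 1:1:1:1 ratio.
Expected counts for N = 329 under a 1:1:1:1 ratio (total parts = 4):
  black solid: 329 × 1/4 = 82.25
  black white-spotted: 329 × 1/4 = 82.25
  brown solid: 329 × 1/4 = 82.25
  brown white-spotted: 329 × 1/4 = 82.25
χ² = Σ (O − E)² / E
  black solid: (82 − 82.25)² / 82.25 = 0.0008
  black white-spotted: (81 − 82.25)² / 82.25 = 0.0190
  brown solid: (80 − 82.25)² / 82.25 = 0.0616
  brown white-spotted: (86 − 82.25)² / 82.25 = 0.1710
χ² = 0.0008 + 0.0190 + 0.0616 + 0.1710 = 0.2524 ≈ 0.252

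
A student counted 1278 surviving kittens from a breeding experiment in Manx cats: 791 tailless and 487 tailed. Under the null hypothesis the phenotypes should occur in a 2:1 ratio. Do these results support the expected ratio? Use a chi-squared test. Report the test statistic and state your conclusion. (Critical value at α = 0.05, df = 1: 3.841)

Under the 2:1 hypothesis (Σ ratio = 3, N = 1278):
  tailless: 1278 × 2/3 = 852
  tailed: 1278 × 1/3 = 426
χ² = Σ (O − E)² / E
  tailless: (791 − 852)² / 852 = 4.3674
  tailed: (487 − 426)² / 426 = 8.7347
χ² = 4.3674 + 8.7347 = 13.1021 ≈ 13.102
Degrees of freedom = 2 − 1 = 1; critical value at α = 0.05 is 3.841.
Since 13.102 > 3.841, we reject the null hypothesis — the data do not fit the 2:1 ratio.

13.102; not consistent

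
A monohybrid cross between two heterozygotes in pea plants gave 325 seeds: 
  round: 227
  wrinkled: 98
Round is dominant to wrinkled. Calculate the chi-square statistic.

For a monohybrid cross between heterozygotes with complete dominance, the expected phenotypic ratio is 3:1.
Total ratio parts = 4. Expected numbers out of 325:
  round: 325 × 3/4 = 243.75
  wrinkled: 325 × 1/4 = 81.25
χ² = Σ (O − E)² / E
  round: (227 − 243.75)² / 243.75 = 1.1510
  wrinkled: (98 − 81.25)² / 81.25 = 3.4531
χ² = 1.1510 + 3.4531 = 4.6041 ≈ 4.604

4.604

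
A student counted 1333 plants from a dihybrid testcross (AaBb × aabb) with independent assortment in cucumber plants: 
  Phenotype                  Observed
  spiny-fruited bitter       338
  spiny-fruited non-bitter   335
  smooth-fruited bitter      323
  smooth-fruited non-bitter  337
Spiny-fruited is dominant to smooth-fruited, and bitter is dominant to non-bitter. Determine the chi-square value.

A dihybrid testcross with independent assortment gives a 1:1:1:1 ratio.
Expected counts for N = 1333 under a 1:1:1:1 ratio (total parts = 4):
  spiny-fruited bitter: 1333 × 1/4 = 333.25
  spiny-fruited non-bitter: 1333 × 1/4 = 333.25
  smooth-fruited bitter: 1333 × 1/4 = 333.25
  smooth-fruited non-bitter: 1333 × 1/4 = 333.25
χ² = Σ (O − E)² / E
  spiny-fruited bitter: (338 − 333.25)² / 333.25 = 0.0677
  spiny-fruited non-bitter: (335 − 333.25)² / 333.25 = 0.0092
  smooth-fruited bitter: (323 − 333.25)² / 333.25 = 0.3153
  smooth-fruited non-bitter: (337 − 333.25)² / 333.25 = 0.0422
χ² = 0.0677 + 0.0092 + 0.3153 + 0.0422 = 0.4344 ≈ 0.434

0.434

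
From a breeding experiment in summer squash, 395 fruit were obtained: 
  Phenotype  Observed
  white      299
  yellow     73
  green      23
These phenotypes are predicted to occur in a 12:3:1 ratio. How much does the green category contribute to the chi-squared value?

Total ratio parts = 16. Expected numbers out of 395:
  white: 395 × 12/16 = 296.25
  yellow: 395 × 3/16 = 74.0625
  green: 395 × 1/16 = 24.6875
Contribution of green: (23 − 24.6875)² / 24.6875 = 0.1153

0.115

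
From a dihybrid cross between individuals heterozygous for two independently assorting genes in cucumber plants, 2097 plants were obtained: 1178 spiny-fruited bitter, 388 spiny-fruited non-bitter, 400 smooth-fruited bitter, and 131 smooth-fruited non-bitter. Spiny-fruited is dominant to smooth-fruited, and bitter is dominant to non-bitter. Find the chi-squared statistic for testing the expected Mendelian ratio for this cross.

0.189

A dihybrid F₂ with independent assortment and complete dominance at both loci gives a 9:3:3:1 phenotypic ratio.
Expected counts for N = 2097 under a 9:3:3:1 ratio (total parts = 16):
  spiny-fruited bitter: 2097 × 9/16 = 1179.5625
  spiny-fruited non-bitter: 2097 × 3/16 = 393.1875
  smooth-fruited bitter: 2097 × 3/16 = 393.1875
  smooth-fruited non-bitter: 2097 × 1/16 = 131.0625
χ² = Σ (O − E)² / E
  spiny-fruited bitter: (1178 − 1179.5625)² / 1179.5625 = 0.0021
  spiny-fruited non-bitter: (388 − 393.1875)² / 393.1875 = 0.0684
  smooth-fruited bitter: (400 − 393.1875)² / 393.1875 = 0.1180
  smooth-fruited non-bitter: (131 − 131.0625)² / 131.0625 = 0.0000
χ² = 0.0021 + 0.0684 + 0.1180 + 0.0000 = 0.1885 ≈ 0.189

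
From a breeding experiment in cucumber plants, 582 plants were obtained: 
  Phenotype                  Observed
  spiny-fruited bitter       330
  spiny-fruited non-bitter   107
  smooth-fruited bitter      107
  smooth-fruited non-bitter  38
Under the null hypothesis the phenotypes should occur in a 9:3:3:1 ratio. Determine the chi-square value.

Under the 9:3:3:1 hypothesis (Σ ratio = 16, N = 582):
  spiny-fruited bitter: 582 × 9/16 = 327.375
  spiny-fruited non-bitter: 582 × 3/16 = 109.125
  smooth-fruited bitter: 582 × 3/16 = 109.125
  smooth-fruited non-bitter: 582 × 1/16 = 36.375
χ² = Σ (O − E)² / E
  spiny-fruited bitter: (330 − 327.375)² / 327.375 = 0.0210
  spiny-fruited non-bitter: (107 − 109.125)² / 109.125 = 0.0414
  smooth-fruited bitter: (107 − 109.125)² / 109.125 = 0.0414
  smooth-fruited non-bitter: (38 − 36.375)² / 36.375 = 0.0726
χ² = 0.0210 + 0.0414 + 0.0414 + 0.0726 = 0.1764 ≈ 0.176

0.176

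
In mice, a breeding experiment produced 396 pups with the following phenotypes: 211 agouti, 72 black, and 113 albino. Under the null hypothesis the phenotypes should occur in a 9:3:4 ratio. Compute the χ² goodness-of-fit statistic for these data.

2.668

Under the 9:3:4 hypothesis (Σ ratio = 16, N = 396):
  agouti: 396 × 9/16 = 222.75
  black: 396 × 3/16 = 74.25
  albino: 396 × 4/16 = 99
χ² = Σ (O − E)² / E
  agouti: (211 − 222.75)² / 222.75 = 0.6198
  black: (72 − 74.25)² / 74.25 = 0.0682
  albino: (113 − 99)² / 99 = 1.9798
χ² = 0.6198 + 0.0682 + 1.9798 = 2.6678 ≈ 2.668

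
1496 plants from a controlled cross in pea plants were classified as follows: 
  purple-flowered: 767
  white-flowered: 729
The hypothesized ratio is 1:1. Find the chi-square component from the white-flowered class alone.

0.483

Total ratio parts = 2. Expected numbers out of 1496:
  purple-flowered: 1496 × 1/2 = 748
  white-flowered: 1496 × 1/2 = 748
Contribution of white-flowered: (729 − 748)² / 748 = 0.4826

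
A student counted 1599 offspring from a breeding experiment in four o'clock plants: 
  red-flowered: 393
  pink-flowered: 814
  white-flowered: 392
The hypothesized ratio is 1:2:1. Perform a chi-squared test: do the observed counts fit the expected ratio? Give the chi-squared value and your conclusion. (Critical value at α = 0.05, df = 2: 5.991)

0.527; consistent

Under the 1:2:1 hypothesis (Σ ratio = 4, N = 1599):
  red-flowered: 1599 × 1/4 = 399.75
  pink-flowered: 1599 × 2/4 = 799.5
  white-flowered: 1599 × 1/4 = 399.75
χ² = Σ (O − E)² / E
  red-flowered: (393 − 399.75)² / 399.75 = 0.1140
  pink-flowered: (814 − 799.5)² / 799.5 = 0.2630
  white-flowered: (392 − 399.75)² / 399.75 = 0.1503
χ² = 0.1140 + 0.2630 + 0.1503 = 0.5273 ≈ 0.527
Degrees of freedom = 3 − 1 = 2; critical value at α = 0.05 is 5.991.
Since 0.527 < 5.991, we fail to reject the null hypothesis — the data are consistent with the 1:2:1 ratio.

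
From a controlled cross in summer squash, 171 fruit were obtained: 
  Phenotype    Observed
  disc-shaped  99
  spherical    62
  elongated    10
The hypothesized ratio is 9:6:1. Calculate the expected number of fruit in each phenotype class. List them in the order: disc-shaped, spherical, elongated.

96.1875, 64.125, 10.6875

Total ratio parts = 16. Expected numbers out of 171:
  disc-shaped: 171 × 9/16 = 96.1875
  spherical: 171 × 6/16 = 64.125
  elongated: 171 × 1/16 = 10.6875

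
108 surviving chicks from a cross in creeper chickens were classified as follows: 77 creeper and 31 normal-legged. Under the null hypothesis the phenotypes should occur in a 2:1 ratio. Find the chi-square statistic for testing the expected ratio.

1.042

Under the 2:1 hypothesis (Σ ratio = 3, N = 108):
  creeper: 108 × 2/3 = 72
  normal-legged: 108 × 1/3 = 36
χ² = Σ (O − E)² / E
  creeper: (77 − 72)² / 72 = 0.3472
  normal-legged: (31 − 36)² / 36 = 0.6944
χ² = 0.3472 + 0.6944 = 1.0416 ≈ 1.042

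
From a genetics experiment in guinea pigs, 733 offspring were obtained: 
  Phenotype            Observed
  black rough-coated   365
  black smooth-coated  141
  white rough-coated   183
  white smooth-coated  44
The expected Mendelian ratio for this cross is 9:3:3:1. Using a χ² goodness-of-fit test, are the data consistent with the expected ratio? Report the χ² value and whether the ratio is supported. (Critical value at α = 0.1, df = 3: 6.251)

Expected counts for N = 733 under a 9:3:3:1 ratio (total parts = 16):
  black rough-coated: 733 × 9/16 = 412.3125
  black smooth-coated: 733 × 3/16 = 137.4375
  white rough-coated: 733 × 3/16 = 137.4375
  white smooth-coated: 733 × 1/16 = 45.8125
χ² = Σ (O − E)² / E
  black rough-coated: (365 − 412.3125)² / 412.3125 = 5.4291
  black smooth-coated: (141 − 137.4375)² / 137.4375 = 0.0923
  white rough-coated: (183 − 137.4375)² / 137.4375 = 15.1046
  white smooth-coated: (44 − 45.8125)² / 45.8125 = 0.0717
χ² = 5.4291 + 0.0923 + 15.1046 + 0.0717 = 20.6977 ≈ 20.698
Degrees of freedom = 4 − 1 = 3; critical value at α = 0.1 is 6.251.
Since 20.698 > 6.251, we reject the null hypothesis — the data do not fit the 9:3:3:1 ratio.

20.698; not consistent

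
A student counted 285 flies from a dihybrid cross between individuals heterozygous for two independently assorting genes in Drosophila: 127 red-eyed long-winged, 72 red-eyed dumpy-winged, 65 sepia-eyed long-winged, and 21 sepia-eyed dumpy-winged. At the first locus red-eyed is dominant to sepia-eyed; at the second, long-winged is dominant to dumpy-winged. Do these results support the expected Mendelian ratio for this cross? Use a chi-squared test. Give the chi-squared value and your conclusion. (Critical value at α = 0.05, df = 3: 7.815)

16.442; not consistent

A dihybrid F₂ with independent assortment and complete dominance at both loci gives a 9:3:3:1 phenotypic ratio.
The 9:3:3:1 ratio has 16 parts, so with N = 285 the expected counts are:
  red-eyed long-winged: 285 × 9/16 = 160.3125
  red-eyed dumpy-winged: 285 × 3/16 = 53.4375
  sepia-eyed long-winged: 285 × 3/16 = 53.4375
  sepia-eyed dumpy-winged: 285 × 1/16 = 17.8125
χ² = Σ (O − E)² / E
  red-eyed long-winged: (127 − 160.3125)² / 160.3125 = 6.9222
  red-eyed dumpy-winged: (72 − 53.4375)² / 53.4375 = 6.4480
  sepia-eyed long-winged: (65 − 53.4375)² / 53.4375 = 2.5018
  sepia-eyed dumpy-winged: (21 − 17.8125)² / 17.8125 = 0.5704
χ² = 6.9222 + 6.4480 + 2.5018 + 0.5704 = 16.4424 ≈ 16.442
Degrees of freedom = 4 − 1 = 3; critical value at α = 0.05 is 7.815.
Since 16.442 > 7.815, we reject the null hypothesis — the data do not fit the 9:3:3:1 ratio.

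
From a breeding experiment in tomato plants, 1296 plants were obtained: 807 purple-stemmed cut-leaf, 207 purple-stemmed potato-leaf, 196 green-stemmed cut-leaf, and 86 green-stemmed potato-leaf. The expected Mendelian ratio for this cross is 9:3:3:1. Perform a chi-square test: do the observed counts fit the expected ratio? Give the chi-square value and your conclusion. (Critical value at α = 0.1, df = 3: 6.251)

23.078; not consistent

Expected counts for N = 1296 under a 9:3:3:1 ratio (total parts = 16):
  purple-stemmed cut-leaf: 1296 × 9/16 = 729
  purple-stemmed potato-leaf: 1296 × 3/16 = 243
  green-stemmed cut-leaf: 1296 × 3/16 = 243
  green-stemmed potato-leaf: 1296 × 1/16 = 81
χ² = Σ (O − E)² / E
  purple-stemmed cut-leaf: (807 − 729)² / 729 = 8.3457
  purple-stemmed potato-leaf: (207 − 243)² / 243 = 5.3333
  green-stemmed cut-leaf: (196 − 243)² / 243 = 9.0905
  green-stemmed potato-leaf: (86 − 81)² / 81 = 0.3086
χ² = 8.3457 + 5.3333 + 9.0905 + 0.3086 = 23.0781 ≈ 23.078
Degrees of freedom = 4 − 1 = 3; critical value at α = 0.1 is 6.251.
Since 23.078 > 6.251, we reject the null hypothesis — the data do not fit the 9:3:3:1 ratio.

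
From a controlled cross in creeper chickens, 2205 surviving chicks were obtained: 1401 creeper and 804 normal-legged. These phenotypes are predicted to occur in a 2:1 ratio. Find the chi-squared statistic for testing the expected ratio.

9.716

Expected counts for N = 2205 under a 2:1 ratio (total parts = 3):
  creeper: 2205 × 2/3 = 1470
  normal-legged: 2205 × 1/3 = 735
χ² = Σ (O − E)² / E
  creeper: (1401 − 1470)² / 1470 = 3.2388
  normal-legged: (804 − 735)² / 735 = 6.4776
χ² = 3.2388 + 6.4776 = 9.7164 ≈ 9.716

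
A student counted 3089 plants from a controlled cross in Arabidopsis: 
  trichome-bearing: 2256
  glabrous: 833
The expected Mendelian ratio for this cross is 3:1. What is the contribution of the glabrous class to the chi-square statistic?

4.779

Total ratio parts = 4. Expected numbers out of 3089:
  trichome-bearing: 3089 × 3/4 = 2316.75
  glabrous: 3089 × 1/4 = 772.25
Contribution of glabrous: (833 − 772.25)² / 772.25 = 4.7790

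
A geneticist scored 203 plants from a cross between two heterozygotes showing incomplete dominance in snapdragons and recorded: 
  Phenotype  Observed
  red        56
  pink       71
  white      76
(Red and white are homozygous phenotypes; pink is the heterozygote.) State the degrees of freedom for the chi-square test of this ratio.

2

With incomplete dominance, a heterozygote × heterozygote cross gives a 1:2:1 phenotypic ratio.
A goodness-of-fit test with 3 phenotype classes has df = 3 − 1 = 2.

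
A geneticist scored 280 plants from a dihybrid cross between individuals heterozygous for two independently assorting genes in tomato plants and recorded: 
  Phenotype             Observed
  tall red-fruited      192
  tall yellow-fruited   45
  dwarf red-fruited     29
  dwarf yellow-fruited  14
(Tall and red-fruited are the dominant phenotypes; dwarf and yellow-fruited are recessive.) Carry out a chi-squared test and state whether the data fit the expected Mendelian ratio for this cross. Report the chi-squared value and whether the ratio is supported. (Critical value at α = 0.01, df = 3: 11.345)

A dihybrid F₂ with independent assortment and complete dominance at both loci gives a 9:3:3:1 phenotypic ratio.
Under the 9:3:3:1 hypothesis (Σ ratio = 16, N = 280):
  tall red-fruited: 280 × 9/16 = 157.5
  tall yellow-fruited: 280 × 3/16 = 52.5
  dwarf red-fruited: 280 × 3/16 = 52.5
  dwarf yellow-fruited: 280 × 1/16 = 17.5
χ² = Σ (O − E)² / E
  tall red-fruited: (192 − 157.5)² / 157.5 = 7.5571
  tall yellow-fruited: (45 − 52.5)² / 52.5 = 1.0714
  dwarf red-fruited: (29 − 52.5)² / 52.5 = 10.5190
  dwarf yellow-fruited: (14 − 17.5)² / 17.5 = 0.7000
χ² = 7.5571 + 1.0714 + 10.5190 + 0.7000 = 19.8475 ≈ 19.848
Degrees of freedom = 4 − 1 = 3; critical value at α = 0.01 is 11.345.
Since 19.848 > 11.345, we reject the null hypothesis — the data do not fit the 9:3:3:1 ratio.

19.848; not consistent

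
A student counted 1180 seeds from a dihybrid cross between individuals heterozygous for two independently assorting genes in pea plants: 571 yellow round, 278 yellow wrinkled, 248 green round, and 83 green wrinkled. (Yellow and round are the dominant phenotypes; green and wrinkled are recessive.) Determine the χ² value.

A dihybrid F₂ with independent assortment and complete dominance at both loci gives a 9:3:3:1 phenotypic ratio.
Expected counts for N = 1180 under a 9:3:3:1 ratio (total parts = 16):
  yellow round: 1180 × 9/16 = 663.75
  yellow wrinkled: 1180 × 3/16 = 221.25
  green round: 1180 × 3/16 = 221.25
  green wrinkled: 1180 × 1/16 = 73.75
χ² = Σ (O − E)² / E
  yellow round: (571 − 663.75)² / 663.75 = 12.9605
  yellow wrinkled: (278 − 221.25)² / 221.25 = 14.5562
  green round: (248 − 221.25)² / 221.25 = 3.2342
  green wrinkled: (83 − 73.75)² / 73.75 = 1.1602
χ² = 12.9605 + 14.5562 + 3.2342 + 1.1602 = 31.9111 ≈ 31.911

31.911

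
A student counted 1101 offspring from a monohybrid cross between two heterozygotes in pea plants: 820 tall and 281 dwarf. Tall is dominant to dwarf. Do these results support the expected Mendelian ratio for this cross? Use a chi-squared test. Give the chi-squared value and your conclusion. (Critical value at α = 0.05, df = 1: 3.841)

For a monohybrid cross between heterozygotes with complete dominance, the expected phenotypic ratio is 3:1.
Under the 3:1 hypothesis (Σ ratio = 4, N = 1101):
  tall: 1101 × 3/4 = 825.75
  dwarf: 1101 × 1/4 = 275.25
χ² = Σ (O − E)² / E
  tall: (820 − 825.75)² / 825.75 = 0.0400
  dwarf: (281 − 275.25)² / 275.25 = 0.1201
χ² = 0.0400 + 0.1201 = 0.1601 ≈ 0.160
Degrees of freedom = 2 − 1 = 1; critical value at α = 0.05 is 3.841.
Since 0.160 < 3.841, we fail to reject the null hypothesis — the data are consistent with the 3:1 ratio.

0.160; consistent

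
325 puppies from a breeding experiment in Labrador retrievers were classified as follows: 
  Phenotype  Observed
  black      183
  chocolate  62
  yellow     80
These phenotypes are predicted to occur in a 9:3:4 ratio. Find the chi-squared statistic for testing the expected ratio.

0.038

The 9:3:4 ratio has 16 parts, so with N = 325 the expected counts are:
  black: 325 × 9/16 = 182.8125
  chocolate: 325 × 3/16 = 60.9375
  yellow: 325 × 4/16 = 81.25
χ² = Σ (O − E)² / E
  black: (183 − 182.8125)² / 182.8125 = 0.0002
  chocolate: (62 − 60.9375)² / 60.9375 = 0.0185
  yellow: (80 − 81.25)² / 81.25 = 0.0192
χ² = 0.0002 + 0.0185 + 0.0192 = 0.0379 ≈ 0.038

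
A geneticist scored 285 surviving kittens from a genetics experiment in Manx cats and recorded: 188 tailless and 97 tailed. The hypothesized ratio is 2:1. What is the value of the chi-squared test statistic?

0.063

Expected counts for N = 285 under a 2:1 ratio (total parts = 3):
  tailless: 285 × 2/3 = 190
  tailed: 285 × 1/3 = 95
χ² = Σ (O − E)² / E
  tailless: (188 − 190)² / 190 = 0.0211
  tailed: (97 − 95)² / 95 = 0.0421
χ² = 0.0211 + 0.0421 = 0.0632 ≈ 0.063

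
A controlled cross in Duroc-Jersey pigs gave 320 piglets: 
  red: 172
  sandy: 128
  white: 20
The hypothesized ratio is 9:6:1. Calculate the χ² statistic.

0.889

Under the 9:6:1 hypothesis (Σ ratio = 16, N = 320):
  red: 320 × 9/16 = 180
  sandy: 320 × 6/16 = 120
  white: 320 × 1/16 = 20
χ² = Σ (O − E)² / E
  red: (172 − 180)² / 180 = 0.3556
  sandy: (128 − 120)² / 120 = 0.5333
  white: (20 − 20)² / 20 = 0.0000
χ² = 0.3556 + 0.5333 + 0.0000 = 0.8889 ≈ 0.889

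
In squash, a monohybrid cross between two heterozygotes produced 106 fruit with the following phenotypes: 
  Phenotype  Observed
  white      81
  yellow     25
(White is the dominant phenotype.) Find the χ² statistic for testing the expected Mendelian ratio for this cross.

0.113

For a monohybrid cross between heterozygotes with complete dominance, the expected phenotypic ratio is 3:1.
Total ratio parts = 4. Expected numbers out of 106:
  white: 106 × 3/4 = 79.5
  yellow: 106 × 1/4 = 26.5
χ² = Σ (O − E)² / E
  white: (81 − 79.5)² / 79.5 = 0.0283
  yellow: (25 − 26.5)² / 26.5 = 0.0849
χ² = 0.0283 + 0.0849 = 0.1132 ≈ 0.113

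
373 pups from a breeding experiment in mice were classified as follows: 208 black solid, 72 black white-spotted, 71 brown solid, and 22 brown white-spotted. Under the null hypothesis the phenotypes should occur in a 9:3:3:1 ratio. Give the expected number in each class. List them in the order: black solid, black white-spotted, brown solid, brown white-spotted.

209.8125, 69.9375, 69.9375, 23.3125

The 9:3:3:1 ratio has 16 parts, so with N = 373 the expected counts are:
  black solid: 373 × 9/16 = 209.8125
  black white-spotted: 373 × 3/16 = 69.9375
  brown solid: 373 × 3/16 = 69.9375
  brown white-spotted: 373 × 1/16 = 23.3125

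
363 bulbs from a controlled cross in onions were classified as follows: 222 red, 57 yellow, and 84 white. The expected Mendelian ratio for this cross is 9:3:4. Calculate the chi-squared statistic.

3.854

The 9:3:4 ratio has 16 parts, so with N = 363 the expected counts are:
  red: 363 × 9/16 = 204.1875
  yellow: 363 × 3/16 = 68.0625
  white: 363 × 4/16 = 90.75
χ² = Σ (O − E)² / E
  red: (222 − 204.1875)² / 204.1875 = 1.5539
  yellow: (57 − 68.0625)² / 68.0625 = 1.7980
  white: (84 − 90.75)² / 90.75 = 0.5021
χ² = 1.5539 + 1.7980 + 0.5021 = 3.854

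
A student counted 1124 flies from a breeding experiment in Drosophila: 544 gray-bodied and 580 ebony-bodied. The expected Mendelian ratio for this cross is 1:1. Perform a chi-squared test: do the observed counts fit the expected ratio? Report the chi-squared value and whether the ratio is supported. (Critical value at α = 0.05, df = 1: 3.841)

1.153; consistent

Total ratio parts = 2. Expected numbers out of 1124:
  gray-bodied: 1124 × 1/2 = 562
  ebony-bodied: 1124 × 1/2 = 562
χ² = Σ (O − E)² / E
  gray-bodied: (544 − 562)² / 562 = 0.5765
  ebony-bodied: (580 − 562)² / 562 = 0.5765
χ² = 0.5765 + 0.5765 = 1.153
Degrees of freedom = 2 − 1 = 1; critical value at α = 0.05 is 3.841.
Since 1.153 < 3.841, we fail to reject the null hypothesis — the data are consistent with the 1:1 ratio.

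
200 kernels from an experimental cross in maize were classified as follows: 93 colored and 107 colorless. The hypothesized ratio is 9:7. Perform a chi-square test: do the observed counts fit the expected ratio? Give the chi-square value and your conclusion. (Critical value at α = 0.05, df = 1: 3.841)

7.726; not consistent

Under the 9:7 hypothesis (Σ ratio = 16, N = 200):
  colored: 200 × 9/16 = 112.5
  colorless: 200 × 7/16 = 87.5
χ² = Σ (O − E)² / E
  colored: (93 − 112.5)² / 112.5 = 3.3800
  colorless: (107 − 87.5)² / 87.5 = 4.3457
χ² = 3.3800 + 4.3457 = 7.7257 ≈ 7.726
Degrees of freedom = 2 − 1 = 1; critical value at α = 0.05 is 3.841.
Since 7.726 > 3.841, we reject the null hypothesis — the data do not fit the 9:7 ratio.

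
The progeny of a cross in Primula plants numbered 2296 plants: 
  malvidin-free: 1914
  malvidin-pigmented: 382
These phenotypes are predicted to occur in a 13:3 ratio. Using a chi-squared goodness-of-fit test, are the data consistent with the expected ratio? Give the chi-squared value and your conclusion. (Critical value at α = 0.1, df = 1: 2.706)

6.725; not consistent

Expected counts for N = 2296 under a 13:3 ratio (total parts = 16):
  malvidin-free: 2296 × 13/16 = 1865.5
  malvidin-pigmented: 2296 × 3/16 = 430.5
χ² = Σ (O − E)² / E
  malvidin-free: (1914 − 1865.5)² / 1865.5 = 1.2609
  malvidin-pigmented: (382 − 430.5)² / 430.5 = 5.4640
χ² = 1.2609 + 5.4640 = 6.7249 ≈ 6.725
Degrees of freedom = 2 − 1 = 1; critical value at α = 0.1 is 2.706.
Since 6.725 > 2.706, we reject the null hypothesis — the data do not fit the 13:3 ratio.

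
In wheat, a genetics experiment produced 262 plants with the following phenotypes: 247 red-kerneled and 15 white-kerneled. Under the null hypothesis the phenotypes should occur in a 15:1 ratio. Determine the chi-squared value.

Expected counts for N = 262 under a 15:1 ratio (total parts = 16):
  red-kerneled: 262 × 15/16 = 245.625
  white-kerneled: 262 × 1/16 = 16.375
χ² = Σ (O − E)² / E
  red-kerneled: (247 − 245.625)² / 245.625 = 0.0077
  white-kerneled: (15 − 16.375)² / 16.375 = 0.1155
χ² = 0.0077 + 0.1155 = 0.1232 ≈ 0.123

0.123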